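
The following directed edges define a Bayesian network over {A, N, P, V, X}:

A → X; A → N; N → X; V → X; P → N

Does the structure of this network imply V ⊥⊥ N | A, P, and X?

No — V and N are not d-separated given {A, P, X}.

We examine all 2 paths between V and N:
Path 1: V → X ← N
  X is a collider and X is conditioned on, which opens it — no node blocks this path, so it is active.
Path 2: V → X ← A → N
  A is a fork here and A is conditioned on, so the path is blocked at A.
At least one path is unblocked, so d-separation fails.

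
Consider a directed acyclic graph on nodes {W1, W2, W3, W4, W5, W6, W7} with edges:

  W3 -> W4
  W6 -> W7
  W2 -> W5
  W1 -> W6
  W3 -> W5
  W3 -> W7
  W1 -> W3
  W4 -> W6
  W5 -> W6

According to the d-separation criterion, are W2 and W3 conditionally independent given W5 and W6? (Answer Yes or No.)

No — W2 and W3 are not d-separated given {W5, W6}.

4 paths connect W2 and W3; each must be blocked for d-separation to hold:
Path 1: W2 → W5 ← W3
  W5 is a collider and W5 is conditioned on, which opens it — no node blocks this path, so it is active.
Path 2: W2 → W5 → W6 ← W4 ← W3
  W5 is a chain here and W5 is conditioned on, so the path is blocked at W5.
Path 3: W2 → W5 → W6 → W7 ← W3
  W5 is a chain here and W5 is conditioned on, so the path is blocked at W5.
Path 4: W2 → W5 → W6 ← W1 → W3
  W5 is a chain here and W5 is conditioned on, so the path is blocked at W5.
Because an active path exists, W2 and W3 are not d-separated.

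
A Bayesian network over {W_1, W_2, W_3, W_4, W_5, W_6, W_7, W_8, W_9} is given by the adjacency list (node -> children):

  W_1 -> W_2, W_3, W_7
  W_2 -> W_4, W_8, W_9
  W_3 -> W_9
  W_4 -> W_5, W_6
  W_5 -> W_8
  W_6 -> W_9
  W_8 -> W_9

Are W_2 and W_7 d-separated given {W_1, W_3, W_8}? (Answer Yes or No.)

Enumerating the 6 paths from W_2 to W_7 and testing each for blocking by {W_1, W_3, W_8}:
Path 1: W_2 → W_9 ← W_3 ← W_1 → W_7
  W_9 is a collider here and neither W_9 nor any of its descendants is conditioned on, so the collider stays closed — the path is blocked at W_9.
Path 2: W_2 → W_8 → W_9 ← W_3 ← W_1 → W_7
  W_8 is a chain here and W_8 is conditioned on, so the path is blocked at W_8.
Path 3: W_2 → W_8 ← W_5 ← W_4 → W_6 → W_9 ← W_3 ← W_1 → W_7
  W_9 is a collider here and neither W_9 nor any of its descendants is conditioned on, so the collider stays closed — the path is blocked at W_9.
Path 4: W_2 → W_4 → W_6 → W_9 ← W_3 ← W_1 → W_7
  W_9 is a collider here and neither W_9 nor any of its descendants is conditioned on, so the collider stays closed — the path is blocked at W_9.
Path 5: W_2 → W_4 → W_5 → W_8 → W_9 ← W_3 ← W_1 → W_7
  W_8 is a chain here and W_8 is conditioned on, so the path is blocked at W_8.
Path 6: W_2 ← W_1 → W_7
  W_1 is a fork here and W_1 is conditioned on, so the path is blocked at W_1.
All paths are blocked; W_2 ⊥ W_7 | {W_1, W_3, W_8} holds.

Yes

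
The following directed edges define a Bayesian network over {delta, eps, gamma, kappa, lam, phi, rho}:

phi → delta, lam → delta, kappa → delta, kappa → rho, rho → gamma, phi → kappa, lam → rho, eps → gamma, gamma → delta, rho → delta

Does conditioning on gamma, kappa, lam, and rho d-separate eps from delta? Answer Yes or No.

There are 5 undirected paths between eps and delta; checking each against the conditioning set {gamma, kappa, lam, rho}:
Path 1: eps → gamma → delta
  gamma is a chain here and gamma is conditioned on, so the path is blocked at gamma.
Path 2: eps → gamma ← rho ← lam → delta
  rho is a chain here and rho is conditioned on, so the path is blocked at rho.
Path 3: eps → gamma ← rho → delta
  rho is a fork here and rho is conditioned on, so the path is blocked at rho.
Path 4: eps → gamma ← rho ← kappa → delta
  rho is a chain here and rho is conditioned on, so the path is blocked at rho.
Path 5: eps → gamma ← rho ← kappa ← phi → delta
  rho is a chain here and rho is conditioned on, so the path is blocked at rho.
Every path is blocked, so eps and delta are d-separated given {gamma, kappa, lam, rho}.

Yes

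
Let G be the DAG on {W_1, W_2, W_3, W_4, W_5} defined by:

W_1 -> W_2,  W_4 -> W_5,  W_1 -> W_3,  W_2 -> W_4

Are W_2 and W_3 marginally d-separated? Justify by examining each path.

No

Only one path connects W_2 and W_3:
Path 1: W_2 ← W_1 → W_3
  W_1 is a fork and W_1 is not conditioned on — no node blocks this path, so it is active.
At least one path is unblocked, so d-separation fails.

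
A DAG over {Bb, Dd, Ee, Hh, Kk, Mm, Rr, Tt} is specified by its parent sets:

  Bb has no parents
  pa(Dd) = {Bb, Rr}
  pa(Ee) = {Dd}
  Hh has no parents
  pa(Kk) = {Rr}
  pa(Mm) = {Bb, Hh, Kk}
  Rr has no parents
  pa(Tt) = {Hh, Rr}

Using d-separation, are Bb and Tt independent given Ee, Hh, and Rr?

Yes

There are 4 undirected paths between Bb and Tt; checking each against the conditioning set {Ee, Hh, Rr}:
  1. Bb → Dd ← Rr → Kk → Mm ← Hh → Tt — Dd:collider[open]; Rr:fork[blocks]; Kk:chain[open]; Mm:collider[blocks]; Hh:fork[blocks] ⇒ blocked
  2. Bb → Dd ← Rr → Tt — Dd:collider[open]; Rr:fork[blocks] ⇒ blocked
  3. Bb → Mm ← Hh → Tt — Mm:collider[blocks]; Hh:fork[blocks] ⇒ blocked
  4. Bb → Mm ← Kk ← Rr → Tt — Mm:collider[blocks]; Kk:chain[open]; Rr:fork[blocks] ⇒ blocked
Every path is blocked, so Bb and Tt are d-separated given {Ee, Hh, Rr}.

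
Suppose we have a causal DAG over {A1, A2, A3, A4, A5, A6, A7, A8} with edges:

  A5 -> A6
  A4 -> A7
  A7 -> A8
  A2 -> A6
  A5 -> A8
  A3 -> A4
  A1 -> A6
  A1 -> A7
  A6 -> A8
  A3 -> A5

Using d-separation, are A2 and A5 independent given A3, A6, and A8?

No

5 paths connect A2 and A5; each must be blocked for d-separation to hold:
Path 1: A2 → A6 ← A5
  A6 is a collider and A6 is conditioned on, which opens it — no node blocks this path, so it is active.
Path 2: A2 → A6 ← A1 → A7 ← A4 ← A3 → A5
  A3 is a fork here and A3 is conditioned on, so the path is blocked at A3.
Path 3: A2 → A6 ← A1 → A7 → A8 ← A5
  A6 is a collider and A6 is conditioned on, which opens it; A1 is a fork and A1 is not conditioned on; A7 is a chain and A7 is not conditioned on; A8 is a collider and A8 is conditioned on, which opens it — no node blocks this path, so it is active.
Path 4: A2 → A6 → A8 ← A7 ← A4 ← A3 → A5
  A6 is a chain here and A6 is conditioned on, so the path is blocked at A6.
Path 5: A2 → A6 → A8 ← A5
  A6 is a chain here and A6 is conditioned on, so the path is blocked at A6.
Because an active path exists, A2 and A5 are not d-separated.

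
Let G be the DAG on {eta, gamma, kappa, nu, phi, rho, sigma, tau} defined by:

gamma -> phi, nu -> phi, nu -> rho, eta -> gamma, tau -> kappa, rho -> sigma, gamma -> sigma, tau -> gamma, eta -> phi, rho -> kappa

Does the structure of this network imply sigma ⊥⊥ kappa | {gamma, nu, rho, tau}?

We examine all 6 paths between sigma and kappa:
Path 1: sigma ← gamma → phi ← nu → rho → kappa
  gamma is a fork here and gamma is conditioned on, so the path is blocked at gamma.
Path 2: sigma ← gamma ← tau → kappa
  gamma is a chain here and gamma is conditioned on, so the path is blocked at gamma.
Path 3: sigma ← gamma ← eta → phi ← nu → rho → kappa
  gamma is a chain here and gamma is conditioned on, so the path is blocked at gamma.
Path 4: sigma ← rho → kappa
  rho is a fork here and rho is conditioned on, so the path is blocked at rho.
Path 5: sigma ← rho ← nu → phi ← gamma ← tau → kappa
  rho is a chain here and rho is conditioned on, so the path is blocked at rho.
Path 6: sigma ← rho ← nu → phi ← eta → gamma ← tau → kappa
  rho is a chain here and rho is conditioned on, so the path is blocked at rho.
Every path is blocked, so sigma and kappa are d-separated given {gamma, nu, rho, tau}.

Yes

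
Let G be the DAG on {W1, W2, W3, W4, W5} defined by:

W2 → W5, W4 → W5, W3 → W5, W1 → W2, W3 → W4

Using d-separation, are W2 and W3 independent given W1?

Enumerating the 2 paths from W2 to W3 and testing each for blocking by {W1}:
Path 1: W2 → W5 ← W4 ← W3
  W5 is a collider here and neither W5 nor any of its descendants is conditioned on, so the collider stays closed — the path is blocked at W5.
Path 2: W2 → W5 ← W3
  W5 is a collider here and neither W5 nor any of its descendants is conditioned on, so the collider stays closed — the path is blocked at W5.
Since every path is blocked, d-separation holds.

Yes — W2 and W3 are d-separated given {W1}.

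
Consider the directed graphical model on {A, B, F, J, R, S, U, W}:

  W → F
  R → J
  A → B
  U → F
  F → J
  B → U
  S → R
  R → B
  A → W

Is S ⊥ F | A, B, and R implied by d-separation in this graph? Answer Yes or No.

Yes

There are 3 undirected paths between S and F; checking each against the conditioning set {A, B, R}:
  1. S → R → J ← F — R:chain[blocks]; J:collider[blocks] ⇒ blocked
  2. S → R → B ← A → W → F — R:chain[blocks]; B:collider[open]; A:fork[blocks]; W:chain[open] ⇒ blocked
  3. S → R → B → U → F — R:chain[blocks]; B:chain[blocks]; U:chain[open] ⇒ blocked
Every path is blocked, so S and F are d-separated given {A, B, R}.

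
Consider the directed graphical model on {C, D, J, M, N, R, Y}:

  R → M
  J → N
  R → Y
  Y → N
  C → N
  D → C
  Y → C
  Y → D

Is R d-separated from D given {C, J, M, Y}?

We examine all 3 paths between R and D:
Path 1: R → Y → C ← D
  Y is a chain here and Y is conditioned on, so the path is blocked at Y.
Path 2: R → Y → N ← C ← D
  Y is a chain here and Y is conditioned on, so the path is blocked at Y.
Path 3: R → Y → D
  Y is a chain here and Y is conditioned on, so the path is blocked at Y.
Since every path is blocked, d-separation holds.

Yes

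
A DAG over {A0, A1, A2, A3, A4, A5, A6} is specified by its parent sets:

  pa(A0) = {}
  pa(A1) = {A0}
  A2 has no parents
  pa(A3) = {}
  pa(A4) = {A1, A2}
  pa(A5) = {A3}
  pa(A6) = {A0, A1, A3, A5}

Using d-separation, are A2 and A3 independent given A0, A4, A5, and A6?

We examine all 4 paths between A2 and A3:
Path 1: A2 → A4 ← A1 ← A0 → A6 ← A5 ← A3
  A0 is a fork here and A0 is conditioned on, so the path is blocked at A0.
Path 2: A2 → A4 ← A1 ← A0 → A6 ← A3
  A0 is a fork here and A0 is conditioned on, so the path is blocked at A0.
Path 3: A2 → A4 ← A1 → A6 ← A5 ← A3
  A5 is a chain here and A5 is conditioned on, so the path is blocked at A5.
Path 4: A2 → A4 ← A1 → A6 ← A3
  A4 is a collider and A4 is conditioned on, which opens it; A1 is a fork and A1 is not conditioned on; A6 is a collider and A6 is conditioned on, which opens it — no node blocks this path, so it is active.
Because an active path exists, A2 and A3 are not d-separated.

No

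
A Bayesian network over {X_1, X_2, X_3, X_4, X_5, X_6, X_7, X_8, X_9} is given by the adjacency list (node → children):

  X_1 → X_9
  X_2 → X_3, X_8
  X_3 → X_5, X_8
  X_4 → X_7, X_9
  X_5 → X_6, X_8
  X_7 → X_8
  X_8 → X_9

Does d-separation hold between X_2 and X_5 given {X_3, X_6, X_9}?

We examine all 4 paths between X_2 and X_5:
Path 1: X_2 → X_3 → X_5
  X_3 is a chain here and X_3 is conditioned on, so the path is blocked at X_3.
Path 2: X_2 → X_3 → X_8 ← X_5
  X_3 is a chain here and X_3 is conditioned on, so the path is blocked at X_3.
Path 3: X_2 → X_8 ← X_5
  X_8 is a collider and its descendant X_9 is conditioned on, which opens it — no node blocks this path, so it is active.
Path 4: X_2 → X_8 ← X_3 → X_5
  X_3 is a fork here and X_3 is conditioned on, so the path is blocked at X_3.
Because an active path exists, X_2 and X_5 are not d-separated.

No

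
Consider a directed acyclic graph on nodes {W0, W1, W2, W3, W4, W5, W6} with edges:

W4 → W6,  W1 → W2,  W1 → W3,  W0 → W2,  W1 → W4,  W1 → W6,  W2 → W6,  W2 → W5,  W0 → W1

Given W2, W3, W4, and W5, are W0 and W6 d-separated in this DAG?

No

Enumerating the 6 paths from W0 to W6 and testing each for blocking by {W2, W3, W4, W5}:
Path 1: W0 → W2 → W6
  W2 is a chain here and W2 is conditioned on, so the path is blocked at W2.
Path 2: W0 → W2 ← W1 → W6
  W2 is a collider and W2 is conditioned on, which opens it; W1 is a fork and W1 is not conditioned on — no node blocks this path, so it is active.
Path 3: W0 → W2 ← W1 → W4 → W6
  W4 is a chain here and W4 is conditioned on, so the path is blocked at W4.
Path 4: W0 → W1 → W6
  W1 is a chain and W1 is not conditioned on — no node blocks this path, so it is active.
Path 5: W0 → W1 → W4 → W6
  W4 is a chain here and W4 is conditioned on, so the path is blocked at W4.
Path 6: W0 → W1 → W2 → W6
  W2 is a chain here and W2 is conditioned on, so the path is blocked at W2.
At least one path is unblocked, so d-separation fails.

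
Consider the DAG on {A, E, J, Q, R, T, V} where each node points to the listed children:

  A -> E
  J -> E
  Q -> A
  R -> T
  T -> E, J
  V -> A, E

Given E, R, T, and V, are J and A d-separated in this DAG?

No — J and A are not d-separated given {E, R, T, V}.

4 paths connect J and A; each must be blocked for d-separation to hold:
  1. J ← T → E ← V → A — T:fork[blocks]; E:collider[open]; V:fork[blocks] ⇒ blocked
  2. J ← T → E ← A — T:fork[blocks]; E:collider[open] ⇒ blocked
  3. J → E ← V → A — E:collider[open]; V:fork[blocks] ⇒ blocked
  4. J → E ← A — E:collider[open] ⇒ active
Because an active path exists, J and A are not d-separated.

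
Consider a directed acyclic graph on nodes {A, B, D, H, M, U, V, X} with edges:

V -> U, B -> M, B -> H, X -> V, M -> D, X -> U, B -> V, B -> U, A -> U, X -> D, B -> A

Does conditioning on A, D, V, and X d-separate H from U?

No

Enumerating the 6 paths from H to U and testing each for blocking by {A, D, V, X}:
Path 1: H ← B → U
  B is a fork and B is not conditioned on — no node blocks this path, so it is active.
Path 2: H ← B → A → U
  A is a chain here and A is conditioned on, so the path is blocked at A.
Path 3: H ← B → M → D ← X → U
  X is a fork here and X is conditioned on, so the path is blocked at X.
Path 4: H ← B → M → D ← X → V → U
  X is a fork here and X is conditioned on, so the path is blocked at X.
Path 5: H ← B → V → U
  V is a chain here and V is conditioned on, so the path is blocked at V.
Path 6: H ← B → V ← X → U
  X is a fork here and X is conditioned on, so the path is blocked at X.
Since the path H ← B → U is active, H and U are not d-separated given {A, D, V, X}.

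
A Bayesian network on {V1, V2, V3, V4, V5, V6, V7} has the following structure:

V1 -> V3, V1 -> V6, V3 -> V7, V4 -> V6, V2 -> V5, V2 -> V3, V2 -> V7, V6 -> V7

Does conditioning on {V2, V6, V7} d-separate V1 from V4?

No

There are 3 undirected paths between V1 and V4; checking each against the conditioning set {V2, V6, V7}:
Path 1: V1 → V6 ← V4
  V6 is a collider and V6 is conditioned on, which opens it — no node blocks this path, so it is active.
Path 2: V1 → V3 → V7 ← V6 ← V4
  V6 is a chain here and V6 is conditioned on, so the path is blocked at V6.
Path 3: V1 → V3 ← V2 → V7 ← V6 ← V4
  V2 is a fork here and V2 is conditioned on, so the path is blocked at V2.
Since the path V1 → V6 ← V4 is active, V1 and V4 are not d-separated given {V2, V6, V7}.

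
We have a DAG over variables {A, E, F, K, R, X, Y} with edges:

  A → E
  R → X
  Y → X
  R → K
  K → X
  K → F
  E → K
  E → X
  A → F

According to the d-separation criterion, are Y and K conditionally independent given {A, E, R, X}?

No

Enumerating the 4 paths from Y to K and testing each for blocking by {A, E, R, X}:
Path 1: Y → X ← K
  X is a collider and X is conditioned on, which opens it — no node blocks this path, so it is active.
Path 2: Y → X ← E → K
  E is a fork here and E is conditioned on, so the path is blocked at E.
Path 3: Y → X ← E ← A → F ← K
  E is a chain here and E is conditioned on, so the path is blocked at E.
Path 4: Y → X ← R → K
  R is a fork here and R is conditioned on, so the path is blocked at R.
At least one path is unblocked, so d-separation fails.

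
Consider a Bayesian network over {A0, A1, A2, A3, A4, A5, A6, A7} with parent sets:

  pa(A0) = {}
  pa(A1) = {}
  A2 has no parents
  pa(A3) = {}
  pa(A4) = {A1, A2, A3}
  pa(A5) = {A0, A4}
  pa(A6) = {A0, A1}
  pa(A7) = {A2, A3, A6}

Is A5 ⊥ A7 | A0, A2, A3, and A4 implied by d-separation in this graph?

There are 6 undirected paths between A5 and A7; checking each against the conditioning set {A0, A2, A3, A4}:
  1. A5 ← A4 ← A2 → A7 — A4:chain[blocks]; A2:fork[blocks] ⇒ blocked
  2. A5 ← A4 ← A1 → A6 → A7 — A4:chain[blocks]; A1:fork[open]; A6:chain[open] ⇒ blocked
  3. A5 ← A4 ← A3 → A7 — A4:chain[blocks]; A3:fork[blocks] ⇒ blocked
  4. A5 ← A0 → A6 ← A1 → A4 ← A2 → A7 — A0:fork[blocks]; A6:collider[blocks]; A1:fork[open]; A4:collider[open]; A2:fork[blocks] ⇒ blocked
  5. A5 ← A0 → A6 ← A1 → A4 ← A3 → A7 — A0:fork[blocks]; A6:collider[blocks]; A1:fork[open]; A4:collider[open]; A3:fork[blocks] ⇒ blocked
  6. A5 ← A0 → A6 → A7 — A0:fork[blocks]; A6:chain[open] ⇒ blocked
Since every path is blocked, d-separation holds.

Yes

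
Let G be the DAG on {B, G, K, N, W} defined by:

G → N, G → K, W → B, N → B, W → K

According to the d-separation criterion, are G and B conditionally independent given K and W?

No

We examine all 2 paths between G and B:
Path 1: G → N → B
  N is a chain and N is not conditioned on — no node blocks this path, so it is active.
Path 2: G → K ← W → B
  W is a fork here and W is conditioned on, so the path is blocked at W.
Because an active path exists, G and B are not d-separated.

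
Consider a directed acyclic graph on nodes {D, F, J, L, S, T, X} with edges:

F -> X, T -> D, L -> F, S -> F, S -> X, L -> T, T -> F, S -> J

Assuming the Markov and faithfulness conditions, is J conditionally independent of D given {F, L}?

No — J and D are not d-separated given {F, L}.

4 paths connect J and D; each must be blocked for d-separation to hold:
  1. J ← S → F ← T → D — S:fork[open]; F:collider[open]; T:fork[open] ⇒ active
  2. J ← S → F ← L → T → D — S:fork[open]; F:collider[open]; L:fork[blocks]; T:chain[open] ⇒ blocked
  3. J ← S → X ← F ← T → D — S:fork[open]; X:collider[blocks]; F:chain[blocks]; T:fork[open] ⇒ blocked
  4. J ← S → X ← F ← L → T → D — S:fork[open]; X:collider[blocks]; F:chain[blocks]; L:fork[blocks]; T:chain[open] ⇒ blocked
At least one path is unblocked, so d-separation fails.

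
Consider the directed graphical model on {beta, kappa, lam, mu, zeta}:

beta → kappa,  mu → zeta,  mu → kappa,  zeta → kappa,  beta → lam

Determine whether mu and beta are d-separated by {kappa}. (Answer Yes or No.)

Enumerating the 2 paths from mu to beta and testing each for blocking by {kappa}:
Path 1: mu → kappa ← beta
  kappa is a collider and kappa is conditioned on, which opens it — no node blocks this path, so it is active.
Path 2: mu → zeta → kappa ← beta
  zeta is a chain and zeta is not conditioned on; kappa is a collider and kappa is conditioned on, which opens it — no node blocks this path, so it is active.
Because an active path exists, mu and beta are not d-separated.

No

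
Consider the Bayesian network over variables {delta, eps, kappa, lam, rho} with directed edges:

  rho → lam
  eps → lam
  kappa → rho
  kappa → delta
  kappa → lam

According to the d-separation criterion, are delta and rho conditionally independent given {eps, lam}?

Enumerating the 2 paths from delta to rho and testing each for blocking by {eps, lam}:
Path 1: delta ← kappa → rho
  kappa is a fork and kappa is not conditioned on — no node blocks this path, so it is active.
Path 2: delta ← kappa → lam ← rho
  kappa is a fork and kappa is not conditioned on; lam is a collider and lam is conditioned on, which opens it — no node blocks this path, so it is active.
At least one path is unblocked, so d-separation fails.

No — delta and rho are not d-separated given {eps, lam}.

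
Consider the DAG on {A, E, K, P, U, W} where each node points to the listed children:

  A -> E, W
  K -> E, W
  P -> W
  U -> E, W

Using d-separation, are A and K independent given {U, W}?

4 paths connect A and K; each must be blocked for d-separation to hold:
Path 1: A → E ← U → W ← K
  E is a collider here and neither E nor any of its descendants is conditioned on, so the collider stays closed — the path is blocked at E.
Path 2: A → E ← K
  E is a collider here and neither E nor any of its descendants is conditioned on, so the collider stays closed — the path is blocked at E.
Path 3: A → W ← U → E ← K
  U is a fork here and U is conditioned on, so the path is blocked at U.
Path 4: A → W ← K
  W is a collider and W is conditioned on, which opens it — no node blocks this path, so it is active.
Since the path A → W ← K is active, A and K are not d-separated given {U, W}.

No — A and K are not d-separated given {U, W}.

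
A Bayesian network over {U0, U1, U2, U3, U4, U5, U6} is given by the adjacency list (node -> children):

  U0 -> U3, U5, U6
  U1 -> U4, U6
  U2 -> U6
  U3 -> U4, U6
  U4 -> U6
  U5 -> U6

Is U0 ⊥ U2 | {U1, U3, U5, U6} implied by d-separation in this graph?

No

We examine all 5 paths between U0 and U2:
  1. U0 → U6 ← U2 — U6:collider[open] ⇒ active
  2. U0 → U3 → U4 → U6 ← U2 — U3:chain[blocks]; U4:chain[open]; U6:collider[open] ⇒ blocked
  3. U0 → U3 → U4 ← U1 → U6 ← U2 — U3:chain[blocks]; U4:collider[open]; U1:fork[blocks]; U6:collider[open] ⇒ blocked
  4. U0 → U3 → U6 ← U2 — U3:chain[blocks]; U6:collider[open] ⇒ blocked
  5. U0 → U5 → U6 ← U2 — U5:chain[blocks]; U6:collider[open] ⇒ blocked
At least one path is unblocked, so d-separation fails.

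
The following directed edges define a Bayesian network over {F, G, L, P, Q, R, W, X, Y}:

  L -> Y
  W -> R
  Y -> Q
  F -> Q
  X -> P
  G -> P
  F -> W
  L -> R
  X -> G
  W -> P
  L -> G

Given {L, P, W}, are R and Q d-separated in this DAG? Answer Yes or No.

Yes

6 paths connect R and Q; each must be blocked for d-separation to hold:
Path 1: R ← W → P ← X → G ← L → Y → Q
  W is a fork here and W is conditioned on, so the path is blocked at W.
Path 2: R ← W → P ← G ← L → Y → Q
  W is a fork here and W is conditioned on, so the path is blocked at W.
Path 3: R ← W ← F → Q
  W is a chain here and W is conditioned on, so the path is blocked at W.
Path 4: R ← L → G ← X → P ← W ← F → Q
  L is a fork here and L is conditioned on, so the path is blocked at L.
Path 5: R ← L → G → P ← W ← F → Q
  L is a fork here and L is conditioned on, so the path is blocked at L.
Path 6: R ← L → Y → Q
  L is a fork here and L is conditioned on, so the path is blocked at L.
Since every path is blocked, d-separation holds.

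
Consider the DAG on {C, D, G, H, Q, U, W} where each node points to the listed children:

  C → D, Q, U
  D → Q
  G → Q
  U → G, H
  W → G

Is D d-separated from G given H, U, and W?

Yes

There are 4 undirected paths between D and G; checking each against the conditioning set {H, U, W}:
Path 1: D ← C → Q ← G
  Q is a collider here and neither Q nor any of its descendants is conditioned on, so the collider stays closed — the path is blocked at Q.
Path 2: D ← C → U → G
  U is a chain here and U is conditioned on, so the path is blocked at U.
Path 3: D → Q ← C → U → G
  Q is a collider here and neither Q nor any of its descendants is conditioned on, so the collider stays closed — the path is blocked at Q.
Path 4: D → Q ← G
  Q is a collider here and neither Q nor any of its descendants is conditioned on, so the collider stays closed — the path is blocked at Q.
All paths are blocked; D ⊥ G | {H, U, W} holds.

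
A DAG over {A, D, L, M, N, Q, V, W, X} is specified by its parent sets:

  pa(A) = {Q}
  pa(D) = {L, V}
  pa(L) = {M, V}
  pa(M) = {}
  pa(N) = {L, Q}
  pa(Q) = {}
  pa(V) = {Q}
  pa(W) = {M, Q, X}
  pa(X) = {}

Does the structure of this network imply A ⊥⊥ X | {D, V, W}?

There are 4 undirected paths between A and X; checking each against the conditioning set {D, V, W}:
Path 1: A ← Q → V → L ← M → W ← X
  V is a chain here and V is conditioned on, so the path is blocked at V.
Path 2: A ← Q → V → D ← L ← M → W ← X
  V is a chain here and V is conditioned on, so the path is blocked at V.
Path 3: A ← Q → N ← L ← M → W ← X
  N is a collider here and neither N nor any of its descendants is conditioned on, so the collider stays closed — the path is blocked at N.
Path 4: A ← Q → W ← X
  Q is a fork and Q is not conditioned on; W is a collider and W is conditioned on, which opens it — no node blocks this path, so it is active.
At least one path is unblocked, so d-separation fails.

No — A and X are not d-separated given {D, V, W}.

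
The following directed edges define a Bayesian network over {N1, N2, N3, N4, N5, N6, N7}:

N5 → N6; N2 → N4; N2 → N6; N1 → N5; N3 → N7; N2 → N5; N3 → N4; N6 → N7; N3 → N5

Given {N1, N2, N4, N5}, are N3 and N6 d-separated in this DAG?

5 paths connect N3 and N6; each must be blocked for d-separation to hold:
  1. N3 → N7 ← N6 — N7:collider[blocks] ⇒ blocked
  2. N3 → N5 → N6 — N5:chain[blocks] ⇒ blocked
  3. N3 → N5 ← N2 → N6 — N5:collider[open]; N2:fork[blocks] ⇒ blocked
  4. N3 → N4 ← N2 → N5 → N6 — N4:collider[open]; N2:fork[blocks]; N5:chain[blocks] ⇒ blocked
  5. N3 → N4 ← N2 → N6 — N4:collider[open]; N2:fork[blocks] ⇒ blocked
Every path is blocked, so N3 and N6 are d-separated given {N1, N2, N4, N5}.

Yes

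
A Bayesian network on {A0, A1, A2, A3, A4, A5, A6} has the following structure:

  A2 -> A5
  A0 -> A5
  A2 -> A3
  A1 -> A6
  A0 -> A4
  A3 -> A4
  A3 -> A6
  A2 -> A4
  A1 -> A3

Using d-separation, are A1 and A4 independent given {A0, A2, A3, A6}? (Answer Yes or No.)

Enumerating the 6 paths from A1 to A4 and testing each for blocking by {A0, A2, A3, A6}:
Path 1: A1 → A6 ← A3 → A4
  A3 is a fork here and A3 is conditioned on, so the path is blocked at A3.
Path 2: A1 → A6 ← A3 ← A2 → A4
  A3 is a chain here and A3 is conditioned on, so the path is blocked at A3.
Path 3: A1 → A6 ← A3 ← A2 → A5 ← A0 → A4
  A3 is a chain here and A3 is conditioned on, so the path is blocked at A3.
Path 4: A1 → A3 → A4
  A3 is a chain here and A3 is conditioned on, so the path is blocked at A3.
Path 5: A1 → A3 ← A2 → A4
  A2 is a fork here and A2 is conditioned on, so the path is blocked at A2.
Path 6: A1 → A3 ← A2 → A5 ← A0 → A4
  A2 is a fork here and A2 is conditioned on, so the path is blocked at A2.
All paths are blocked; A1 ⊥ A4 | {A0, A2, A3, A6} holds.

Yes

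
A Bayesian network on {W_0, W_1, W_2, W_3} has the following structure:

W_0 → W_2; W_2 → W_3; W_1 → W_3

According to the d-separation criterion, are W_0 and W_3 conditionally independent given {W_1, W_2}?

Yes — W_0 and W_3 are d-separated given {W_1, W_2}.

There is one path between W_0 and W_3:
  1. W_0 → W_2 → W_3 — W_2:chain[blocks] ⇒ blocked
All paths are blocked; W_0 ⊥ W_3 | {W_1, W_2} holds.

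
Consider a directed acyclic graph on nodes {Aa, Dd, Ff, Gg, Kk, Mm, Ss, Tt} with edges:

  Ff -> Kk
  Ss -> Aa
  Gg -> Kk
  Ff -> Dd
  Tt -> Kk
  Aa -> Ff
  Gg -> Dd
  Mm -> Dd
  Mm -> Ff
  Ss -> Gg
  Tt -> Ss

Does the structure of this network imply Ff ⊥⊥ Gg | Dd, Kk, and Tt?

There are 6 undirected paths between Ff and Gg; checking each against the conditioning set {Dd, Kk, Tt}:
Path 1: Ff → Kk ← Gg
  Kk is a collider and Kk is conditioned on, which opens it — no node blocks this path, so it is active.
Path 2: Ff → Kk ← Tt → Ss → Gg
  Tt is a fork here and Tt is conditioned on, so the path is blocked at Tt.
Path 3: Ff ← Aa ← Ss → Gg
  Aa is a chain and Aa is not conditioned on; Ss is a fork and Ss is not conditioned on — no node blocks this path, so it is active.
Path 4: Ff ← Aa ← Ss ← Tt → Kk ← Gg
  Tt is a fork here and Tt is conditioned on, so the path is blocked at Tt.
Path 5: Ff → Dd ← Gg
  Dd is a collider and Dd is conditioned on, which opens it — no node blocks this path, so it is active.
Path 6: Ff ← Mm → Dd ← Gg
  Mm is a fork and Mm is not conditioned on; Dd is a collider and Dd is conditioned on, which opens it — no node blocks this path, so it is active.
Because an active path exists, Ff and Gg are not d-separated.

No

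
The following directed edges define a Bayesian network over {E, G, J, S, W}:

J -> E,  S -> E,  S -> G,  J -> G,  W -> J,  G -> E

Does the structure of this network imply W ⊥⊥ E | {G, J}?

Yes — W and E are d-separated given {G, J}.

3 paths connect W and E; each must be blocked for d-separation to hold:
  1. W → J → E — J:chain[blocks] ⇒ blocked
  2. W → J → G ← S → E — J:chain[blocks]; G:collider[open]; S:fork[open] ⇒ blocked
  3. W → J → G → E — J:chain[blocks]; G:chain[blocks] ⇒ blocked
Since every path is blocked, d-separation holds.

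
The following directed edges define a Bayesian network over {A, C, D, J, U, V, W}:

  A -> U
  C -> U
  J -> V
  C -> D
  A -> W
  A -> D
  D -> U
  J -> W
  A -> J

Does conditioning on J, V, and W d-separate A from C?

4 paths connect A and C; each must be blocked for d-separation to hold:
  1. A → D → U ← C — D:chain[open]; U:collider[blocks] ⇒ blocked
  2. A → D ← C — D:collider[blocks] ⇒ blocked
  3. A → U ← D ← C — U:collider[blocks]; D:chain[open] ⇒ blocked
  4. A → U ← C — U:collider[blocks] ⇒ blocked
Since every path is blocked, d-separation holds.

Yes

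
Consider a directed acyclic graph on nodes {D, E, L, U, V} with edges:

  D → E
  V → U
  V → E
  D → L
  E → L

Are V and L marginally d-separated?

We examine all 2 paths between V and L:
Path 1: V → E → L
  E is a chain and E is not conditioned on — no node blocks this path, so it is active.
Path 2: V → E ← D → L
  E is a collider here and neither E nor any of its descendants is conditioned on, so the collider stays closed — the path is blocked at E.
Because an active path exists, V and L are not d-separated.

No — V and L are not d-separated given ∅.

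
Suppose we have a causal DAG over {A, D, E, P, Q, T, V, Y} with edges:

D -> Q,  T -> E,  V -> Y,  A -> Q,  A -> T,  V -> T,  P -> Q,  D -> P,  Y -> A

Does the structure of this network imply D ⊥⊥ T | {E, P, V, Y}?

Yes — D and T are d-separated given {E, P, V, Y}.

There are 4 undirected paths between D and T; checking each against the conditioning set {E, P, V, Y}:
Path 1: D → Q ← A → T
  Q is a collider here and neither Q nor any of its descendants is conditioned on, so the collider stays closed — the path is blocked at Q.
Path 2: D → Q ← A ← Y ← V → T
  Q is a collider here and neither Q nor any of its descendants is conditioned on, so the collider stays closed — the path is blocked at Q.
Path 3: D → P → Q ← A → T
  P is a chain here and P is conditioned on, so the path is blocked at P.
Path 4: D → P → Q ← A ← Y ← V → T
  P is a chain here and P is conditioned on, so the path is blocked at P.
Every path is blocked, so D and T are d-separated given {E, P, V, Y}.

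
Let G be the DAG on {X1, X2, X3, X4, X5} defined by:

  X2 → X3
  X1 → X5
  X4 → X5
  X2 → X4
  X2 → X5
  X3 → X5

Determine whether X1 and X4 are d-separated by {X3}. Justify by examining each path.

Yes

There are 3 undirected paths between X1 and X4; checking each against the conditioning set {X3}:
  1. X1 → X5 ← X3 ← X2 → X4 — X5:collider[blocks]; X3:chain[blocks]; X2:fork[open] ⇒ blocked
  2. X1 → X5 ← X2 → X4 — X5:collider[blocks]; X2:fork[open] ⇒ blocked
  3. X1 → X5 ← X4 — X5:collider[blocks] ⇒ blocked
Since every path is blocked, d-separation holds.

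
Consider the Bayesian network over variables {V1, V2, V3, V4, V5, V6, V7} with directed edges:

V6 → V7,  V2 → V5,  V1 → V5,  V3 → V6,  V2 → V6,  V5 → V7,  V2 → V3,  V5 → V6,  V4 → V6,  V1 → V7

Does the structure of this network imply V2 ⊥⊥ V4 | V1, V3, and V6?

No

5 paths connect V2 and V4; each must be blocked for d-separation to hold:
Path 1: V2 → V3 → V6 ← V4
  V3 is a chain here and V3 is conditioned on, so the path is blocked at V3.
Path 2: V2 → V6 ← V4
  V6 is a collider and V6 is conditioned on, which opens it — no node blocks this path, so it is active.
Path 3: V2 → V5 ← V1 → V7 ← V6 ← V4
  V1 is a fork here and V1 is conditioned on, so the path is blocked at V1.
Path 4: V2 → V5 → V6 ← V4
  V5 is a chain and V5 is not conditioned on; V6 is a collider and V6 is conditioned on, which opens it — no node blocks this path, so it is active.
Path 5: V2 → V5 → V7 ← V6 ← V4
  V7 is a collider here and neither V7 nor any of its descendants is conditioned on, so the collider stays closed — the path is blocked at V7.
Since the path V2 → V6 ← V4 is active, V2 and V4 are not d-separated given {V1, V3, V6}.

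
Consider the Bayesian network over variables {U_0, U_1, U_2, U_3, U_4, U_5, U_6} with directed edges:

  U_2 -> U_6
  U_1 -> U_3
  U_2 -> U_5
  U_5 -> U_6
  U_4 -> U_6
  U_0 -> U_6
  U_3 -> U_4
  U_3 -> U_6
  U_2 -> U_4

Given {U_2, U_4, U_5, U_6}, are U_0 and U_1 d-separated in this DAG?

No — U_0 and U_1 are not d-separated given {U_2, U_4, U_5, U_6}.

4 paths connect U_0 and U_1; each must be blocked for d-separation to hold:
Path 1: U_0 → U_6 ← U_3 ← U_1
  U_6 is a collider and U_6 is conditioned on, which opens it; U_3 is a chain and U_3 is not conditioned on — no node blocks this path, so it is active.
Path 2: U_0 → U_6 ← U_5 ← U_2 → U_4 ← U_3 ← U_1
  U_5 is a chain here and U_5 is conditioned on, so the path is blocked at U_5.
Path 3: U_0 → U_6 ← U_2 → U_4 ← U_3 ← U_1
  U_2 is a fork here and U_2 is conditioned on, so the path is blocked at U_2.
Path 4: U_0 → U_6 ← U_4 ← U_3 ← U_1
  U_4 is a chain here and U_4 is conditioned on, so the path is blocked at U_4.
At least one path is unblocked, so d-separation fails.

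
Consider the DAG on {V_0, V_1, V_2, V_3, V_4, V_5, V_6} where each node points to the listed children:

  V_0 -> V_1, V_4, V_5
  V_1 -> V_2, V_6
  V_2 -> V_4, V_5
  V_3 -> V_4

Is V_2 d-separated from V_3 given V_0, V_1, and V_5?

There are 3 undirected paths between V_2 and V_3; checking each against the conditioning set {V_0, V_1, V_5}:
Path 1: V_2 → V_5 ← V_0 → V_4 ← V_3
  V_0 is a fork here and V_0 is conditioned on, so the path is blocked at V_0.
Path 2: V_2 → V_4 ← V_3
  V_4 is a collider here and neither V_4 nor any of its descendants is conditioned on, so the collider stays closed — the path is blocked at V_4.
Path 3: V_2 ← V_1 ← V_0 → V_4 ← V_3
  V_1 is a chain here and V_1 is conditioned on, so the path is blocked at V_1.
Since every path is blocked, d-separation holds.

Yes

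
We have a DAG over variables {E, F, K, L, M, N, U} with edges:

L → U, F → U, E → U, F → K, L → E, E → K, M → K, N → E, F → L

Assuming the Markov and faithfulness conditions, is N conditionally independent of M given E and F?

We examine all 5 paths between N and M:
  1. N → E → U ← F → K ← M — E:chain[blocks]; U:collider[blocks]; F:fork[blocks]; K:collider[blocks] ⇒ blocked
  2. N → E → U ← L ← F → K ← M — E:chain[blocks]; U:collider[blocks]; L:chain[open]; F:fork[blocks]; K:collider[blocks] ⇒ blocked
  3. N → E ← L ← F → K ← M — E:collider[open]; L:chain[open]; F:fork[blocks]; K:collider[blocks] ⇒ blocked
  4. N → E ← L → U ← F → K ← M — E:collider[open]; L:fork[open]; U:collider[blocks]; F:fork[blocks]; K:collider[blocks] ⇒ blocked
  5. N → E → K ← M — E:chain[blocks]; K:collider[blocks] ⇒ blocked
All paths are blocked; N ⊥ M | {E, F} holds.

Yes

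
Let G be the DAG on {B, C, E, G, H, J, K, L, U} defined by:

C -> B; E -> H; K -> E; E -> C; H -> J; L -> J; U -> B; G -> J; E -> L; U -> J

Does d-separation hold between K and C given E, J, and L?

Yes

There are 3 undirected paths between K and C; checking each against the conditioning set {E, J, L}:
Path 1: K → E → C
  E is a chain here and E is conditioned on, so the path is blocked at E.
Path 2: K → E → L → J ← U → B ← C
  E is a chain here and E is conditioned on, so the path is blocked at E.
Path 3: K → E → H → J ← U → B ← C
  E is a chain here and E is conditioned on, so the path is blocked at E.
Every path is blocked, so K and C are d-separated given {E, J, L}.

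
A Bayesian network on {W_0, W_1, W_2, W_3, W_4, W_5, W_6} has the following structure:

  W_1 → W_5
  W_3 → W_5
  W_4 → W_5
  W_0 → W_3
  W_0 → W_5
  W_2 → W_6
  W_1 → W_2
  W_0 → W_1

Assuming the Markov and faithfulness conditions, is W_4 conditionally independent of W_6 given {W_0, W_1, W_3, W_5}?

Yes

There are 3 undirected paths between W_4 and W_6; checking each against the conditioning set {W_0, W_1, W_3, W_5}:
Path 1: W_4 → W_5 ← W_0 → W_1 → W_2 → W_6
  W_0 is a fork here and W_0 is conditioned on, so the path is blocked at W_0.
Path 2: W_4 → W_5 ← W_3 ← W_0 → W_1 → W_2 → W_6
  W_3 is a chain here and W_3 is conditioned on, so the path is blocked at W_3.
Path 3: W_4 → W_5 ← W_1 → W_2 → W_6
  W_1 is a fork here and W_1 is conditioned on, so the path is blocked at W_1.
Since every path is blocked, d-separation holds.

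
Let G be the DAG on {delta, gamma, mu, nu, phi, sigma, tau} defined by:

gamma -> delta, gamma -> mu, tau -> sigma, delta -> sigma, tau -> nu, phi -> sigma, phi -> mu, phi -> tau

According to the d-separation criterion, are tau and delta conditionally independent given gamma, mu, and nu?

Enumerating the 4 paths from tau to delta and testing each for blocking by {gamma, mu, nu}:
Path 1: tau ← phi → mu ← gamma → delta
  gamma is a fork here and gamma is conditioned on, so the path is blocked at gamma.
Path 2: tau ← phi → sigma ← delta
  sigma is a collider here and neither sigma nor any of its descendants is conditioned on, so the collider stays closed — the path is blocked at sigma.
Path 3: tau → sigma ← phi → mu ← gamma → delta
  sigma is a collider here and neither sigma nor any of its descendants is conditioned on, so the collider stays closed — the path is blocked at sigma.
Path 4: tau → sigma ← delta
  sigma is a collider here and neither sigma nor any of its descendants is conditioned on, so the collider stays closed — the path is blocked at sigma.
Since every path is blocked, d-separation holds.

Yes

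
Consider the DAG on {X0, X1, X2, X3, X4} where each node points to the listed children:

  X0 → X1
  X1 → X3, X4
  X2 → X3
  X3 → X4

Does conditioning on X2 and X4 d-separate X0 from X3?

We examine all 2 paths between X0 and X3:
Path 1: X0 → X1 → X4 ← X3
  X1 is a chain and X1 is not conditioned on; X4 is a collider and X4 is conditioned on, which opens it — no node blocks this path, so it is active.
Path 2: X0 → X1 → X3
  X1 is a chain and X1 is not conditioned on — no node blocks this path, so it is active.
Since the path X0 → X1 → X4 ← X3 is active, X0 and X3 are not d-separated given {X2, X4}.

No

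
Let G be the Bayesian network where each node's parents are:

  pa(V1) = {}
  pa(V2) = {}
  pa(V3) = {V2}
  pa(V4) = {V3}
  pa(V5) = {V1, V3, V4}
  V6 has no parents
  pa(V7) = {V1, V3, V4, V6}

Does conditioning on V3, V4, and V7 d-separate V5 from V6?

5 paths connect V5 and V6; each must be blocked for d-separation to hold:
  1. V5 ← V3 → V7 ← V6 — V3:fork[blocks]; V7:collider[open] ⇒ blocked
  2. V5 ← V3 → V4 → V7 ← V6 — V3:fork[blocks]; V4:chain[blocks]; V7:collider[open] ⇒ blocked
  3. V5 ← V1 → V7 ← V6 — V1:fork[open]; V7:collider[open] ⇒ active
  4. V5 ← V4 ← V3 → V7 ← V6 — V4:chain[blocks]; V3:fork[blocks]; V7:collider[open] ⇒ blocked
  5. V5 ← V4 → V7 ← V6 — V4:fork[blocks]; V7:collider[open] ⇒ blocked
Since the path V5 ← V1 → V7 ← V6 is active, V5 and V6 are not d-separated given {V3, V4, V7}.

No — V5 and V6 are not d-separated given {V3, V4, V7}.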